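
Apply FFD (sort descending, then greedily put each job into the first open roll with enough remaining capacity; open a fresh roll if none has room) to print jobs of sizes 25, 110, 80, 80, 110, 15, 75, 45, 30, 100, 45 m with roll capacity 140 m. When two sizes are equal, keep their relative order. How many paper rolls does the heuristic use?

Sorted descending: 110, 110, 100, 80, 80, 75, 45, 45, 30, 25, 15.
  110 → roll 1 (new)  [load 110/140]
  110 → roll 2 (new)  [load 110/140]
  100 → roll 3 (new)  [load 100/140]
  80 → roll 4 (new)  [load 80/140]
  80 → roll 5 (new)  [load 80/140]
  75 → roll 6 (new)  [load 75/140]
  45 → roll 4  [load 125/140]
  45 → roll 5  [load 125/140]
  30 → roll 1  [load 140/140]
  25 → roll 2  [load 135/140]
  15 → roll 3  [load 115/140]
6 paper rolls opened.

6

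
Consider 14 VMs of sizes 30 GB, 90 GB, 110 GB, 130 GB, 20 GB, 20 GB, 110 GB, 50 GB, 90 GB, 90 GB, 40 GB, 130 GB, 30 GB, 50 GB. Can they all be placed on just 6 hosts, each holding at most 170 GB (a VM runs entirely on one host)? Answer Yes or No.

No

Total = 990 GB; ⌈990/170⌉ = 6.
7 VMs each exceed half the capacity and cannot share a host, forcing at least 7 hosts.
At least 7 hosts are required, but only 6 are allowed.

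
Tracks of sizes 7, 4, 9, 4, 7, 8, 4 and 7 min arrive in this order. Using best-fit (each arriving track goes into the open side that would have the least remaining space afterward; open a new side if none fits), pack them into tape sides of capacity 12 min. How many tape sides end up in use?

  7 → side 1 (new)  [load 7/12]
  4 → side 1  [load 11/12]
  9 → side 2 (new)  [load 9/12]
  4 → side 3 (new)  [load 4/12]
  7 → side 3  [load 11/12]
  8 → side 4 (new)  [load 8/12]
  4 → side 4  [load 12/12]
  7 → side 5 (new)  [load 7/12]
5 tape sides opened.

5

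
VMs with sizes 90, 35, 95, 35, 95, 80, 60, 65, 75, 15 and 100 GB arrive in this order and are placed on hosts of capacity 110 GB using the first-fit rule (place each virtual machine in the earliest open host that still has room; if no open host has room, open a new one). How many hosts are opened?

9

  90 → host 1 (new)  [load 90/110]
  35 → host 2 (new)  [load 35/110]
  95 → host 3 (new)  [load 95/110]
  35 → host 2  [load 70/110]
  95 → host 4 (new)  [load 95/110]
  80 → host 5 (new)  [load 80/110]
  60 → host 6 (new)  [load 60/110]
  65 → host 7 (new)  [load 65/110]
  75 → host 8 (new)  [load 75/110]
  15 → host 1  [load 105/110]
  100 → host 9 (new)  [load 100/110]
9 hosts opened.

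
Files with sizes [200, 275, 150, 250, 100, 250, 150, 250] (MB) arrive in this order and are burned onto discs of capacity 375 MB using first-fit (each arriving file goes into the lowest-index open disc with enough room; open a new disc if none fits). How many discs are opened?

  200 → disc 1 (new)  [load 200/375]
  275 → disc 2 (new)  [load 275/375]
  150 → disc 1  [load 350/375]
  250 → disc 3 (new)  [load 250/375]
  100 → disc 2  [load 375/375]
  250 → disc 4 (new)  [load 250/375]
  150 → disc 5 (new)  [load 150/375]
  250 → disc 6 (new)  [load 250/375]
6 discs opened.

6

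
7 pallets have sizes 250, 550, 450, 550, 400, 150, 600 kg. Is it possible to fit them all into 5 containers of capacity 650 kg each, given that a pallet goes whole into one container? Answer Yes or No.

A valid assignment using 5 containers:
  container 1: 600 = 600
  container 2: 550 = 550
  container 3: 550 = 550
  container 4: 450 + 150 = 600
  container 5: 400 + 250 = 650
Every load is within 650 kg, so 5 containers suffice.

Yes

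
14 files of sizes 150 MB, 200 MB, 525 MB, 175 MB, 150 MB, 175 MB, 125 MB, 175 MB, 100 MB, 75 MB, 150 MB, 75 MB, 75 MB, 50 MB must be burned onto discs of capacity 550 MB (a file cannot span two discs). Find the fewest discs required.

Total = 525 + 200 + 175 + 175 + 175 + 150 + 150 + 150 + 125 + 100 + 75 + 75 + 75 + 50 = 2200 MB.
Lower bound: ⌈2200/550⌉ = 4 discs.
A packing using 5 discs:
  disc 1: 525 = 525
  disc 2: 200 + 175 + 175 = 550
  disc 3: 175 + 150 + 150 + 75 = 550
  disc 4: 150 + 125 + 100 + 75 + 75 = 525
  disc 5: 50 = 50
No arrangement into 4 discs stays within capacity, so 5 is optimal.

5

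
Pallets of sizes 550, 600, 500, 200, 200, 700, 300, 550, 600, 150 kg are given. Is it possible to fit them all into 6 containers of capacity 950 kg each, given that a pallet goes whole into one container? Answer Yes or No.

A valid assignment using 6 containers:
  container 1: 700 + 200 = 900
  container 2: 600 + 300 = 900
  container 3: 600 + 200 + 150 = 950
  container 4: 550 = 550
  container 5: 550 = 550
  container 6: 500 = 500
Every load is within 950 kg, so 6 containers suffice.

Yes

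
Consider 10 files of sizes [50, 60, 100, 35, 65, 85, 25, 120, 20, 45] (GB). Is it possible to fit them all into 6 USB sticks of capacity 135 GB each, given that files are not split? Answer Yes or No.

Yes

A valid assignment using 5 USB sticks:
  USB stick 1: 120 = 120
  USB stick 2: 100 + 35 = 135
  USB stick 3: 85 + 50 = 135
  USB stick 4: 65 + 60 = 125
  USB stick 5: 45 + 25 + 20 = 90
That uses only 5 ≤ 6, so 6 USB sticks are enough.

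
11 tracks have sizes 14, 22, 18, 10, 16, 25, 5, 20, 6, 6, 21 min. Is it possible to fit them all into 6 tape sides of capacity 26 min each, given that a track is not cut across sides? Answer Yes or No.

Total = 163 min; ⌈163/26⌉ = 7.
At least 7 tape sides are required, but only 6 are allowed.

No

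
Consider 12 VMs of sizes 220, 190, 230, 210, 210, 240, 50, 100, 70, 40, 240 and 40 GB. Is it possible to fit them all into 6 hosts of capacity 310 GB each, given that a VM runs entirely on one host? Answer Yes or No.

Total = 1840 GB; ⌈1840/310⌉ = 6.
7 VMs each exceed half the capacity and cannot share a host, forcing at least 7 hosts.
At least 7 hosts are required, but only 6 are allowed.

No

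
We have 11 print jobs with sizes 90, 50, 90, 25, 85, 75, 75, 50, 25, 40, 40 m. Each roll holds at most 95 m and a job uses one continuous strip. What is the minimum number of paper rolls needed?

8

Total = 90 + 90 + 85 + 75 + 75 + 50 + 50 + 40 + 40 + 25 + 25 = 645 m.
Lower bound: ⌈645/95⌉ = 7 paper rolls.
A packing using 8 paper rolls:
  roll 1: 90 = 90
  roll 2: 90 = 90
  roll 3: 85 = 85
  roll 4: 75 = 75
  roll 5: 75 = 75
  roll 6: 50 + 40 = 90
  roll 7: 50 + 40 = 90
  roll 8: 25 + 25 = 50
No arrangement into 7 paper rolls stays within capacity, so 8 is optimal.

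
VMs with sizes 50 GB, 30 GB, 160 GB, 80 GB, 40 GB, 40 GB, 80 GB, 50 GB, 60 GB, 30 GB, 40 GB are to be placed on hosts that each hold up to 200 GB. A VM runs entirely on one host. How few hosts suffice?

4

Total = 160 + 80 + 80 + 60 + 50 + 50 + 40 + 40 + 40 + 30 + 30 = 660 GB.
Lower bound: ⌈660/200⌉ = 4 hosts.
A packing using 4 hosts:
  host 1: 160 + 40 = 200
  host 2: 80 + 80 + 40 = 200
  host 3: 60 + 50 + 50 + 40 = 200
  host 4: 30 + 30 = 60
This matches the lower bound, so 4 is optimal.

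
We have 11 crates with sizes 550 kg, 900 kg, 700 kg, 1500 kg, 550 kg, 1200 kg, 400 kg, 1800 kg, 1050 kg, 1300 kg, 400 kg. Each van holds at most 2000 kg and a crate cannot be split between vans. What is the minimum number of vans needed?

6

Total = 1800 + 1500 + 1300 + 1200 + 1050 + 900 + 700 + 550 + 550 + 400 + 400 = 10350 kg.
Lower bound: ⌈10350/2000⌉ = 6 vans.
A packing using 6 vans:
  van 1: 1800 = 1800
  van 2: 1500 + 400 = 1900
  van 3: 1300 + 700 = 2000
  van 4: 1200 + 550 = 1750
  van 5: 1050 + 900 = 1950
  van 6: 550 + 400 = 950
This matches the lower bound, so 6 is optimal.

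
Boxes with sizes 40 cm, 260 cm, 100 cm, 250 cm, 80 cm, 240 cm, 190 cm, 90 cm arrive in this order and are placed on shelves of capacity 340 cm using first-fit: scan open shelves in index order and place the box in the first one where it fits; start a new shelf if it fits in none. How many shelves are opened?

  40 → shelf 1 (new)  [load 40/340]
  260 → shelf 1  [load 300/340]
  100 → shelf 2 (new)  [load 100/340]
  250 → shelf 3 (new)  [load 250/340]
  80 → shelf 2  [load 180/340]
  240 → shelf 4 (new)  [load 240/340]
  190 → shelf 5 (new)  [load 190/340]
  90 → shelf 2  [load 270/340]
5 shelves opened.

5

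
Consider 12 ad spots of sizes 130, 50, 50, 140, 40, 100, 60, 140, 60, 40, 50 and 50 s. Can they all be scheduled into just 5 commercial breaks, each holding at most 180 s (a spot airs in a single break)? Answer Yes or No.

No

Total = 910 s; ⌈910/180⌉ = 6.
At least 6 commercial breaks are required, but only 5 are allowed.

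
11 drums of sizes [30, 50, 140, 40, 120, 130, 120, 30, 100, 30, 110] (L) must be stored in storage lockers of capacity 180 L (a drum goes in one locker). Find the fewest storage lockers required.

6

Total = 140 + 130 + 120 + 120 + 110 + 100 + 50 + 40 + 30 + 30 + 30 = 900 L.
Lower bound: ⌈900/180⌉ = 5 storage lockers.
Also, 6 drums each exceed 90 L, and no two of those can share a locker, so at least 6 storage lockers are needed.
A packing using 6 storage lockers:
  locker 1: 140 + 40 = 180
  locker 2: 130 + 50 = 180
  locker 3: 120 + 30 + 30 = 180
  locker 4: 120 + 30 = 150
  locker 5: 110 = 110
  locker 6: 100 = 100
This matches the lower bound, so 6 is optimal.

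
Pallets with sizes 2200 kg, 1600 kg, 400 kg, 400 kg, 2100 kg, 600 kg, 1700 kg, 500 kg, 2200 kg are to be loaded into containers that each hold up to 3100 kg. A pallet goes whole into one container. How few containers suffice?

Total = 2200 + 2200 + 2100 + 1700 + 1600 + 600 + 500 + 400 + 400 = 11700 kg.
Lower bound: ⌈11700/3100⌉ = 4 containers.
Also, 5 pallets each exceed 1550 kg, and no two of those can share a container, so at least 5 containers are needed.
A packing using 5 containers:
  container 1: 2200 + 600 = 2800
  container 2: 2200 + 500 + 400 = 3100
  container 3: 2100 + 400 = 2500
  container 4: 1700 = 1700
  container 5: 1600 = 1600
This matches the lower bound, so 5 is optimal.

5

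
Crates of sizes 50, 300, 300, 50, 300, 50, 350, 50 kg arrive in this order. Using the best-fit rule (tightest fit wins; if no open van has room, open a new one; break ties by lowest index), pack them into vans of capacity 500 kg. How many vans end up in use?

  50 → van 1 (new)  [load 50/500]
  300 → van 1  [load 350/500]
  300 → van 2 (new)  [load 300/500]
  50 → van 1  [load 400/500]
  300 → van 3 (new)  [load 300/500]
  50 → van 1  [load 450/500]
  350 → van 4 (new)  [load 350/500]
  50 → van 1  [load 500/500]
4 vans opened.

4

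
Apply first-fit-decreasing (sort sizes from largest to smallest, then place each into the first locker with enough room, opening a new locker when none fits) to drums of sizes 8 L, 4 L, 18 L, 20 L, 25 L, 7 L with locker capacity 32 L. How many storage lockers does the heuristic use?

Sorted descending: 25, 20, 18, 8, 7, 4.
  25 → locker 1 (new)  [load 25/32]
  20 → locker 2 (new)  [load 20/32]
  18 → locker 3 (new)  [load 18/32]
  8 → locker 2  [load 28/32]
  7 → locker 1  [load 32/32]
  4 → locker 2  [load 32/32]
3 storage lockers opened.

3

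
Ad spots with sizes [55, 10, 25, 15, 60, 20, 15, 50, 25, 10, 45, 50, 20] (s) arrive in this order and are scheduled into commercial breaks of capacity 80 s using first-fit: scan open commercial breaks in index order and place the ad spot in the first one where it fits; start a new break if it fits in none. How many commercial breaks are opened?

6

  55 → break 1 (new)  [load 55/80]
  10 → break 1  [load 65/80]
  25 → break 2 (new)  [load 25/80]
  15 → break 1  [load 80/80]
  60 → break 3 (new)  [load 60/80]
  20 → break 2  [load 45/80]
  15 → break 2  [load 60/80]
  50 → break 4 (new)  [load 50/80]
  25 → break 4  [load 75/80]
  10 → break 2  [load 70/80]
  45 → break 5 (new)  [load 45/80]
  50 → break 6 (new)  [load 50/80]
  20 → break 3  [load 80/80]
6 commercial breaks opened.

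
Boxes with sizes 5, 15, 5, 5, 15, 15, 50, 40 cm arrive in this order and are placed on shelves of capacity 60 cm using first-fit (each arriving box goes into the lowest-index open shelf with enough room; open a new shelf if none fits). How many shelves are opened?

3

  5 → shelf 1 (new)  [load 5/60]
  15 → shelf 1  [load 20/60]
  5 → shelf 1  [load 25/60]
  5 → shelf 1  [load 30/60]
  15 → shelf 1  [load 45/60]
  15 → shelf 1  [load 60/60]
  50 → shelf 2 (new)  [load 50/60]
  40 → shelf 3 (new)  [load 40/60]
3 shelves opened.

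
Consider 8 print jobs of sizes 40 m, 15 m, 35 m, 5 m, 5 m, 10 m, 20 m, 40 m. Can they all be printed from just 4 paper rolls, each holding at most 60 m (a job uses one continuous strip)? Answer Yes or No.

A valid assignment using 3 paper rolls:
  roll 1: 40 + 20 = 60
  roll 2: 40 + 15 + 5 = 60
  roll 3: 35 + 10 + 5 = 50
That uses only 3 ≤ 4, so 4 paper rolls are enough.

Yes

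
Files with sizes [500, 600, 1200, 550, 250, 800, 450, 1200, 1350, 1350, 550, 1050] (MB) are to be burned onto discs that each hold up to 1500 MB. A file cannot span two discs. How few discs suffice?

8

Total = 1350 + 1350 + 1200 + 1200 + 1050 + 800 + 600 + 550 + 550 + 500 + 450 + 250 = 9850 MB.
Lower bound: ⌈9850/1500⌉ = 7 discs.
A packing using 8 discs:
  disc 1: 1350 = 1350
  disc 2: 1350 = 1350
  disc 3: 1200 + 250 = 1450
  disc 4: 1200 = 1200
  disc 5: 1050 + 450 = 1500
  disc 6: 800 + 600 = 1400
  disc 7: 550 + 550 = 1100
  disc 8: 500 = 500
No arrangement into 7 discs stays within capacity, so 8 is optimal.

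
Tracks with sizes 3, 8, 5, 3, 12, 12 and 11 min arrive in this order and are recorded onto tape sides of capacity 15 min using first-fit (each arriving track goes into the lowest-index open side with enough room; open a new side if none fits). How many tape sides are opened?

5

  3 → side 1 (new)  [load 3/15]
  8 → side 1  [load 11/15]
  5 → side 2 (new)  [load 5/15]
  3 → side 1  [load 14/15]
  12 → side 3 (new)  [load 12/15]
  12 → side 4 (new)  [load 12/15]
  11 → side 5 (new)  [load 11/15]
5 tape sides opened.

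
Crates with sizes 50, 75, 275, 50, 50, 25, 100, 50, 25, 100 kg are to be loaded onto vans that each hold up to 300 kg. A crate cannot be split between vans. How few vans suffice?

3

Total = 275 + 100 + 100 + 75 + 50 + 50 + 50 + 50 + 25 + 25 = 800 kg.
Lower bound: ⌈800/300⌉ = 3 vans.
A packing using 3 vans:
  van 1: 275 + 25 = 300
  van 2: 100 + 100 + 75 + 25 = 300
  van 3: 50 + 50 + 50 + 50 = 200
This matches the lower bound, so 3 is optimal.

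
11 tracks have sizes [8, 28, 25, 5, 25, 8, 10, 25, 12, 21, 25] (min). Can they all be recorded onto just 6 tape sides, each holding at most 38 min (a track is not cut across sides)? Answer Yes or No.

Yes

A valid assignment using 6 tape sides:
  side 1: 28 + 10 = 38
  side 2: 25 + 12 = 37
  side 3: 25 + 8 + 5 = 38
  side 4: 25 + 8 = 33
  side 5: 25 = 25
  side 6: 21 = 21
Every load is within 38 min, so 6 tape sides suffice.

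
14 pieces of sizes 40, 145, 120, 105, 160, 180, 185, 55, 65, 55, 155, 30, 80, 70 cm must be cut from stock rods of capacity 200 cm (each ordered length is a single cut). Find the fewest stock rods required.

8

Total = 185 + 180 + 160 + 155 + 145 + 120 + 105 + 80 + 70 + 65 + 55 + 55 + 40 + 30 = 1445 cm.
Lower bound: ⌈1445/200⌉ = 8 stock rods.
A packing using 8 stock rods:
  stock rod 1: 185 = 185
  stock rod 2: 180 = 180
  stock rod 3: 160 + 40 = 200
  stock rod 4: 155 + 30 = 185
  stock rod 5: 145 + 55 = 200
  stock rod 6: 120 + 80 = 200
  stock rod 7: 105 + 70 = 175
  stock rod 8: 65 + 55 = 120
This matches the lower bound, so 8 is optimal.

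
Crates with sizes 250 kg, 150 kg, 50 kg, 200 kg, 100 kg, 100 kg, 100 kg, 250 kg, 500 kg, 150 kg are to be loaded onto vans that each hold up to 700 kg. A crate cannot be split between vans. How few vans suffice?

Total = 500 + 250 + 250 + 200 + 150 + 150 + 100 + 100 + 100 + 50 = 1850 kg.
Lower bound: ⌈1850/700⌉ = 3 vans.
A packing using 3 vans:
  van 1: 500 + 200 = 700
  van 2: 250 + 250 + 150 + 50 = 700
  van 3: 150 + 100 + 100 + 100 = 450
This matches the lower bound, so 3 is optimal.

3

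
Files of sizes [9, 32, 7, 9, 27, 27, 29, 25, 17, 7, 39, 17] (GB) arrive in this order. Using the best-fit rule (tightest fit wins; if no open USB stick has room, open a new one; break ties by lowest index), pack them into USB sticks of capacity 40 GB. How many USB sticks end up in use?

8

  9 → USB stick 1 (new)  [load 9/40]
  32 → USB stick 2 (new)  [load 32/40]
  7 → USB stick 2  [load 39/40]
  9 → USB stick 1  [load 18/40]
  27 → USB stick 3 (new)  [load 27/40]
  27 → USB stick 4 (new)  [load 27/40]
  29 → USB stick 5 (new)  [load 29/40]
  25 → USB stick 6 (new)  [load 25/40]
  17 → USB stick 1  [load 35/40]
  7 → USB stick 5  [load 36/40]
  39 → USB stick 7 (new)  [load 39/40]
  17 → USB stick 8 (new)  [load 17/40]
8 USB sticks opened.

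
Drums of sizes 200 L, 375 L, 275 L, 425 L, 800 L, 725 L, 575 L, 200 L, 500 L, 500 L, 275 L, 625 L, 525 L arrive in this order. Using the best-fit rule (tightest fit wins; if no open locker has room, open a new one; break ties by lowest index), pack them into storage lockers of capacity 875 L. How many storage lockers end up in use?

9

  200 → locker 1 (new)  [load 200/875]
  375 → locker 1  [load 575/875]
  275 → locker 1  [load 850/875]
  425 → locker 2 (new)  [load 425/875]
  800 → locker 3 (new)  [load 800/875]
  725 → locker 4 (new)  [load 725/875]
  575 → locker 5 (new)  [load 575/875]
  200 → locker 5  [load 775/875]
  500 → locker 6 (new)  [load 500/875]
  500 → locker 7 (new)  [load 500/875]
  275 → locker 6  [load 775/875]
  625 → locker 8 (new)  [load 625/875]
  525 → locker 9 (new)  [load 525/875]
9 storage lockers opened.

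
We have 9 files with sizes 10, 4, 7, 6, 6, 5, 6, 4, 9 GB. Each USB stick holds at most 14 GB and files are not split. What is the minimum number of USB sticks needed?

5

Total = 10 + 9 + 7 + 6 + 6 + 6 + 5 + 4 + 4 = 57 GB.
Lower bound: ⌈57/14⌉ = 5 USB sticks.
A packing using 5 USB sticks:
  USB stick 1: 10 + 4 = 14
  USB stick 2: 9 + 5 = 14
  USB stick 3: 7 + 6 = 13
  USB stick 4: 6 + 6 = 12
  USB stick 5: 4 = 4
This matches the lower bound, so 5 is optimal.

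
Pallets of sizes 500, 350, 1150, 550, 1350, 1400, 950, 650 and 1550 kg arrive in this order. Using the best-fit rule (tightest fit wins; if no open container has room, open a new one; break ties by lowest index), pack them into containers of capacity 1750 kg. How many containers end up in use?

6

  500 → container 1 (new)  [load 500/1750]
  350 → container 1  [load 850/1750]
  1150 → container 2 (new)  [load 1150/1750]
  550 → container 2  [load 1700/1750]
  1350 → container 3 (new)  [load 1350/1750]
  1400 → container 4 (new)  [load 1400/1750]
  950 → container 5 (new)  [load 950/1750]
  650 → container 5  [load 1600/1750]
  1550 → container 6 (new)  [load 1550/1750]
6 containers opened.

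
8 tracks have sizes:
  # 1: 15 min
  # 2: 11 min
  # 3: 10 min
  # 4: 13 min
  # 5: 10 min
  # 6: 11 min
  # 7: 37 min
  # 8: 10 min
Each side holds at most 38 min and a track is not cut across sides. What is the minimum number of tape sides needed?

Total = 37 + 15 + 13 + 11 + 11 + 10 + 10 + 10 = 117 min.
Lower bound: ⌈117/38⌉ = 4 tape sides.
A packing using 4 tape sides:
  side 1: 37 = 37
  side 2: 15 + 13 + 10 = 38
  side 3: 11 + 11 + 10 = 32
  side 4: 10 = 10
This matches the lower bound, so 4 is optimal.

4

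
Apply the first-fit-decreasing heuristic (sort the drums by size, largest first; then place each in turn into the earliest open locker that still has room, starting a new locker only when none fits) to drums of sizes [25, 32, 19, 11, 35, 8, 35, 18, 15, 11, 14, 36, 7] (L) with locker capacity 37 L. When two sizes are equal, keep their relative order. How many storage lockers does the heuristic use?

Sorted descending: 36, 35, 35, 32, 25, 19, 18, 15, 14, 11, 11, 8, 7.
  36 → locker 1 (new)  [load 36/37]
  35 → locker 2 (new)  [load 35/37]
  35 → locker 3 (new)  [load 35/37]
  32 → locker 4 (new)  [load 32/37]
  25 → locker 5 (new)  [load 25/37]
  19 → locker 6 (new)  [load 19/37]
  18 → locker 6  [load 37/37]
  15 → locker 7 (new)  [load 15/37]
  14 → locker 7  [load 29/37]
  11 → locker 5  [load 36/37]
  11 → locker 8 (new)  [load 11/37]
  8 → locker 7  [load 37/37]
  7 → locker 8  [load 18/37]
8 storage lockers opened.

8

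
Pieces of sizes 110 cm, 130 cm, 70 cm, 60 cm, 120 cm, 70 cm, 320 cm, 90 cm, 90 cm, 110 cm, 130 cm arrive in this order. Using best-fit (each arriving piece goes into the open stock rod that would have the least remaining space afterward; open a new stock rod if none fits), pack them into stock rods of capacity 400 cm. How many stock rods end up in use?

4

  110 → stock rod 1 (new)  [load 110/400]
  130 → stock rod 1  [load 240/400]
  70 → stock rod 1  [load 310/400]
  60 → stock rod 1  [load 370/400]
  120 → stock rod 2 (new)  [load 120/400]
  70 → stock rod 2  [load 190/400]
  320 → stock rod 3 (new)  [load 320/400]
  90 → stock rod 2  [load 280/400]
  90 → stock rod 2  [load 370/400]
  110 → stock rod 4 (new)  [load 110/400]
  130 → stock rod 4  [load 240/400]
4 stock rods opened.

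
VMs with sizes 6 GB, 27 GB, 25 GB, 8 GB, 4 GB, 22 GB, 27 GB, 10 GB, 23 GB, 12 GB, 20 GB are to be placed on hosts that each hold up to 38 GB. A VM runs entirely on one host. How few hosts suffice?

Total = 27 + 27 + 25 + 23 + 22 + 20 + 12 + 10 + 8 + 6 + 4 = 184 GB.
Lower bound: ⌈184/38⌉ = 5 hosts.
Also, 6 VMs each exceed 19 GB, and no two of those can share a host, so at least 6 hosts are needed.
A packing using 6 hosts:
  host 1: 27 + 10 = 37
  host 2: 27 + 8 = 35
  host 3: 25 + 12 = 37
  host 4: 23 + 6 + 4 = 33
  host 5: 22 = 22
  host 6: 20 = 20
This matches the lower bound, so 6 is optimal.

6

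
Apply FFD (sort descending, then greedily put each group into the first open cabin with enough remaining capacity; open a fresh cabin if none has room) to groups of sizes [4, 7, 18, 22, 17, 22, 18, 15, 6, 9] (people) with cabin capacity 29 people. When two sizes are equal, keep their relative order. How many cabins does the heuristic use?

Sorted descending: 22, 22, 18, 18, 17, 15, 9, 7, 6, 4.
  22 → cabin 1 (new)  [load 22/29]
  22 → cabin 2 (new)  [load 22/29]
  18 → cabin 3 (new)  [load 18/29]
  18 → cabin 4 (new)  [load 18/29]
  17 → cabin 5 (new)  [load 17/29]
  15 → cabin 6 (new)  [load 15/29]
  9 → cabin 3  [load 27/29]
  7 → cabin 1  [load 29/29]
  6 → cabin 2  [load 28/29]
  4 → cabin 4  [load 22/29]
6 cabins opened.

6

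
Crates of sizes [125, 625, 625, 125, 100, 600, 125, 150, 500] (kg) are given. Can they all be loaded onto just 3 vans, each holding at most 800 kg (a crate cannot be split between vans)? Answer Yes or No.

Total = 2975 kg; ⌈2975/800⌉ = 4.
At least 4 vans are required, but only 3 are allowed.

No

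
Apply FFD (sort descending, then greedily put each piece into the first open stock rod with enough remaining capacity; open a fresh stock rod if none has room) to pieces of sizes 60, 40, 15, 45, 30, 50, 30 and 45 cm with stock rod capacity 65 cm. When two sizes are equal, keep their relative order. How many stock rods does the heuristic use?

Sorted descending: 60, 50, 45, 45, 40, 30, 30, 15.
  60 → stock rod 1 (new)  [load 60/65]
  50 → stock rod 2 (new)  [load 50/65]
  45 → stock rod 3 (new)  [load 45/65]
  45 → stock rod 4 (new)  [load 45/65]
  40 → stock rod 5 (new)  [load 40/65]
  30 → stock rod 6 (new)  [load 30/65]
  30 → stock rod 6  [load 60/65]
  15 → stock rod 2  [load 65/65]
6 stock rods opened.

6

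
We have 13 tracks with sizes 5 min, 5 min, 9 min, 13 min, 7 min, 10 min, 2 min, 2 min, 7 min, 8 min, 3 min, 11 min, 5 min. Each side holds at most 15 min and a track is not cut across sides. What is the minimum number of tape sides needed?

6

Total = 13 + 11 + 10 + 9 + 8 + 7 + 7 + 5 + 5 + 5 + 3 + 2 + 2 = 87 min.
Lower bound: ⌈87/15⌉ = 6 tape sides.
A packing using 6 tape sides:
  side 1: 13 + 2 = 15
  side 2: 11 + 3 = 14
  side 3: 10 + 5 = 15
  side 4: 9 + 5 = 14
  side 5: 8 + 7 = 15
  side 6: 7 + 5 + 2 = 14
This matches the lower bound, so 6 is optimal.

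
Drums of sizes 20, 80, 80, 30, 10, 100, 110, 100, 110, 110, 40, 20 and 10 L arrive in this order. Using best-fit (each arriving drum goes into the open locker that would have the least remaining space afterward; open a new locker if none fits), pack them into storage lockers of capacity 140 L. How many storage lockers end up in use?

  20 → locker 1 (new)  [load 20/140]
  80 → locker 1  [load 100/140]
  80 → locker 2 (new)  [load 80/140]
  30 → locker 1  [load 130/140]
  10 → locker 1  [load 140/140]
  100 → locker 3 (new)  [load 100/140]
  110 → locker 4 (new)  [load 110/140]
  100 → locker 5 (new)  [load 100/140]
  110 → locker 6 (new)  [load 110/140]
  110 → locker 7 (new)  [load 110/140]
  40 → locker 3  [load 140/140]
  20 → locker 4  [load 130/140]
  10 → locker 4  [load 140/140]
7 storage lockers opened.

7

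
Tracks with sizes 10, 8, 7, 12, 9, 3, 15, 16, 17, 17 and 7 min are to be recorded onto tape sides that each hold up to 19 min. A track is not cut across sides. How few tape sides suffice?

Total = 17 + 17 + 16 + 15 + 12 + 10 + 9 + 8 + 7 + 7 + 3 = 121 min.
Lower bound: ⌈121/19⌉ = 7 tape sides.
A packing using 7 tape sides:
  side 1: 17 = 17
  side 2: 17 = 17
  side 3: 16 + 3 = 19
  side 4: 15 = 15
  side 5: 12 + 7 = 19
  side 6: 10 + 9 = 19
  side 7: 8 + 7 = 15
This matches the lower bound, so 7 is optimal.

7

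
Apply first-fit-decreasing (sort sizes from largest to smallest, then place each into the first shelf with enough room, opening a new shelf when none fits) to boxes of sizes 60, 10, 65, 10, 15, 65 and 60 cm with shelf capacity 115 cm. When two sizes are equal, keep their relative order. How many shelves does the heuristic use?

4

Sorted descending: 65, 65, 60, 60, 15, 10, 10.
  65 → shelf 1 (new)  [load 65/115]
  65 → shelf 2 (new)  [load 65/115]
  60 → shelf 3 (new)  [load 60/115]
  60 → shelf 4 (new)  [load 60/115]
  15 → shelf 1  [load 80/115]
  10 → shelf 1  [load 90/115]
  10 → shelf 1  [load 100/115]
4 shelves opened.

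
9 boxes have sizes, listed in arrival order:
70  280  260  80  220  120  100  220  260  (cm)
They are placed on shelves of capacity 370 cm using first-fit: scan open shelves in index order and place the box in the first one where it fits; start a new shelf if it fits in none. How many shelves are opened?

  70 → shelf 1 (new)  [load 70/370]
  280 → shelf 1  [load 350/370]
  260 → shelf 2 (new)  [load 260/370]
  80 → shelf 2  [load 340/370]
  220 → shelf 3 (new)  [load 220/370]
  120 → shelf 3  [load 340/370]
  100 → shelf 4 (new)  [load 100/370]
  220 → shelf 4  [load 320/370]
  260 → shelf 5 (new)  [load 260/370]
5 shelves opened.

5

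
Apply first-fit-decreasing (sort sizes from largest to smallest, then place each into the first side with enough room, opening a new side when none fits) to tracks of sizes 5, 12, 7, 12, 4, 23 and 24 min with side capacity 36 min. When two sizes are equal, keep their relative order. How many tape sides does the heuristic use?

Sorted descending: 24, 23, 12, 12, 7, 5, 4.
  24 → side 1 (new)  [load 24/36]
  23 → side 2 (new)  [load 23/36]
  12 → side 1  [load 36/36]
  12 → side 2  [load 35/36]
  7 → side 3 (new)  [load 7/36]
  5 → side 3  [load 12/36]
  4 → side 3  [load 16/36]
3 tape sides opened.

3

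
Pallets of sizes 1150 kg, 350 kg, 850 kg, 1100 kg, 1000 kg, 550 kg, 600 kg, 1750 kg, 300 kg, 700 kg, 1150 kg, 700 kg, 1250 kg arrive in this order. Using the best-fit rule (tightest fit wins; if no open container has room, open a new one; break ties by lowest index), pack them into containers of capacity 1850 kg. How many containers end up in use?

7

  1150 → container 1 (new)  [load 1150/1850]
  350 → container 1  [load 1500/1850]
  850 → container 2 (new)  [load 850/1850]
  1100 → container 3 (new)  [load 1100/1850]
  1000 → container 2  [load 1850/1850]
  550 → container 3  [load 1650/1850]
  600 → container 4 (new)  [load 600/1850]
  1750 → container 5 (new)  [load 1750/1850]
  300 → container 1  [load 1800/1850]
  700 → container 4  [load 1300/1850]
  1150 → container 6 (new)  [load 1150/1850]
  700 → container 6  [load 1850/1850]
  1250 → container 7 (new)  [load 1250/1850]
7 containers opened.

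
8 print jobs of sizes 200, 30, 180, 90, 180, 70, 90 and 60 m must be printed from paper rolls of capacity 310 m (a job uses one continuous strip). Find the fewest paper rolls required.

3

Total = 200 + 180 + 180 + 90 + 90 + 70 + 60 + 30 = 900 m.
Lower bound: ⌈900/310⌉ = 3 paper rolls.
A packing using 3 paper rolls:
  roll 1: 200 + 90 = 290
  roll 2: 180 + 90 + 30 = 300
  roll 3: 180 + 70 + 60 = 310
This matches the lower bound, so 3 is optimal.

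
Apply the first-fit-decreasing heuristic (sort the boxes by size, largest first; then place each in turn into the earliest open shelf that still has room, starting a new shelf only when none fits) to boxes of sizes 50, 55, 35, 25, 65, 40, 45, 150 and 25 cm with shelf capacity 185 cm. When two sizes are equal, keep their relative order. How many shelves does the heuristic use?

Sorted descending: 150, 65, 55, 50, 45, 40, 35, 25, 25.
  150 → shelf 1 (new)  [load 150/185]
  65 → shelf 2 (new)  [load 65/185]
  55 → shelf 2  [load 120/185]
  50 → shelf 2  [load 170/185]
  45 → shelf 3 (new)  [load 45/185]
  40 → shelf 3  [load 85/185]
  35 → shelf 1  [load 185/185]
  25 → shelf 3  [load 110/185]
  25 → shelf 3  [load 135/185]
3 shelves opened.

3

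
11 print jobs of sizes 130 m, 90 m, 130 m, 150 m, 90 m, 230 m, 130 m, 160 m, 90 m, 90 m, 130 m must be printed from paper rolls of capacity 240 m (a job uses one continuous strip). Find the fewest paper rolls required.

Total = 230 + 160 + 150 + 130 + 130 + 130 + 130 + 90 + 90 + 90 + 90 = 1420 m.
Lower bound: ⌈1420/240⌉ = 6 paper rolls.
Also, 7 print jobs each exceed 120 m, and no two of those can share a roll, so at least 7 paper rolls are needed.
A packing using 7 paper rolls:
  roll 1: 230 = 230
  roll 2: 160 = 160
  roll 3: 150 + 90 = 240
  roll 4: 130 + 90 = 220
  roll 5: 130 + 90 = 220
  roll 6: 130 + 90 = 220
  roll 7: 130 = 130
This matches the lower bound, so 7 is optimal.

7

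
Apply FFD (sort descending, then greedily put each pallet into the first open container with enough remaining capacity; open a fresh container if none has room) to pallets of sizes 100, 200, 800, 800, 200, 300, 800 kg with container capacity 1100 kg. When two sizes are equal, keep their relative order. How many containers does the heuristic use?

3

Sorted descending: 800, 800, 800, 300, 200, 200, 100.
  800 → container 1 (new)  [load 800/1100]
  800 → container 2 (new)  [load 800/1100]
  800 → container 3 (new)  [load 800/1100]
  300 → container 1  [load 1100/1100]
  200 → container 2  [load 1000/1100]
  200 → container 3  [load 1000/1100]
  100 → container 2  [load 1100/1100]
3 containers opened.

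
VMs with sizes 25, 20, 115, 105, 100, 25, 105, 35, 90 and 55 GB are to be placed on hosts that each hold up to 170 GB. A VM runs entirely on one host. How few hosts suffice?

Total = 115 + 105 + 105 + 100 + 90 + 55 + 35 + 25 + 25 + 20 = 675 GB.
Lower bound: ⌈675/170⌉ = 4 hosts.
Also, 5 VMs each exceed 85 GB, and no two of those can share a host, so at least 5 hosts are needed.
A packing using 5 hosts:
  host 1: 115 + 55 = 170
  host 2: 105 + 35 + 25 = 165
  host 3: 105 + 25 + 20 = 150
  host 4: 100 = 100
  host 5: 90 = 90
This matches the lower bound, so 5 is optimal.

5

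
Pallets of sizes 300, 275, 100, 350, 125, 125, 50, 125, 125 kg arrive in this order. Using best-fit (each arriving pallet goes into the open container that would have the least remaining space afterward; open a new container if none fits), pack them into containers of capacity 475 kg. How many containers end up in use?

  300 → container 1 (new)  [load 300/475]
  275 → container 2 (new)  [load 275/475]
  100 → container 1  [load 400/475]
  350 → container 3 (new)  [load 350/475]
  125 → container 3  [load 475/475]
  125 → container 2  [load 400/475]
  50 → container 1  [load 450/475]
  125 → container 4 (new)  [load 125/475]
  125 → container 4  [load 250/475]
4 containers opened.

4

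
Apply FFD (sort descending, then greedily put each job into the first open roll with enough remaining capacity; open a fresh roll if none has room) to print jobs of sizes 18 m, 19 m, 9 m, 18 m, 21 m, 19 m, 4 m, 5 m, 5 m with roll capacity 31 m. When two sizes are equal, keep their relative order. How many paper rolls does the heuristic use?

Sorted descending: 21, 19, 19, 18, 18, 9, 5, 5, 4.
  21 → roll 1 (new)  [load 21/31]
  19 → roll 2 (new)  [load 19/31]
  19 → roll 3 (new)  [load 19/31]
  18 → roll 4 (new)  [load 18/31]
  18 → roll 5 (new)  [load 18/31]
  9 → roll 1  [load 30/31]
  5 → roll 2  [load 24/31]
  5 → roll 2  [load 29/31]
  4 → roll 3  [load 23/31]
5 paper rolls opened.

5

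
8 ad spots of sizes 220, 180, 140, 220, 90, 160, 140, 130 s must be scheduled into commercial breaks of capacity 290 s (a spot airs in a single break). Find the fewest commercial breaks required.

5

Total = 220 + 220 + 180 + 160 + 140 + 140 + 130 + 90 = 1280 s.
Lower bound: ⌈1280/290⌉ = 5 commercial breaks.
A packing using 5 commercial breaks:
  break 1: 220 = 220
  break 2: 220 = 220
  break 3: 180 + 90 = 270
  break 4: 160 + 130 = 290
  break 5: 140 + 140 = 280
This matches the lower bound, so 5 is optimal.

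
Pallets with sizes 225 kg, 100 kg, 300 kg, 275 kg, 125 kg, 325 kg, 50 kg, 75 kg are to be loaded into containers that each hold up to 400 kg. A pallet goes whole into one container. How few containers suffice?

4

Total = 325 + 300 + 275 + 225 + 125 + 100 + 75 + 50 = 1475 kg.
Lower bound: ⌈1475/400⌉ = 4 containers.
A packing using 4 containers:
  container 1: 325 + 75 = 400
  container 2: 300 + 100 = 400
  container 3: 275 + 125 = 400
  container 4: 225 + 50 = 275
This matches the lower bound, so 4 is optimal.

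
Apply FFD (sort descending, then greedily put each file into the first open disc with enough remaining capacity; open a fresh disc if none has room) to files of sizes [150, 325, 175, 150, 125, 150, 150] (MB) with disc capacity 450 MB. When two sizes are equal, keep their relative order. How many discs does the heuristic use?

Sorted descending: 325, 175, 150, 150, 150, 150, 125.
  325 → disc 1 (new)  [load 325/450]
  175 → disc 2 (new)  [load 175/450]
  150 → disc 2  [load 325/450]
  150 → disc 3 (new)  [load 150/450]
  150 → disc 3  [load 300/450]
  150 → disc 3  [load 450/450]
  125 → disc 1  [load 450/450]
3 discs opened.

3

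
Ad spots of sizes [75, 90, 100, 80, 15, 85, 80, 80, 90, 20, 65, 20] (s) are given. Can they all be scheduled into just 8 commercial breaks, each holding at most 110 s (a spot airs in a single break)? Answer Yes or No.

Total = 800 s; ⌈800/110⌉ = 8.
9 ad spots each exceed half the capacity and cannot share a break, forcing at least 9 commercial breaks.
At least 9 commercial breaks are required, but only 8 are allowed.

No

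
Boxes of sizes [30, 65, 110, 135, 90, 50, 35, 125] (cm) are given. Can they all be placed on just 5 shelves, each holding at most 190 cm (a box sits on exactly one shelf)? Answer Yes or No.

A valid assignment using 4 shelves:
  shelf 1: 135 + 50 = 185
  shelf 2: 125 + 65 = 190
  shelf 3: 110 + 35 + 30 = 175
  shelf 4: 90 = 90
That uses only 4 ≤ 5, so 5 shelves are enough.

Yes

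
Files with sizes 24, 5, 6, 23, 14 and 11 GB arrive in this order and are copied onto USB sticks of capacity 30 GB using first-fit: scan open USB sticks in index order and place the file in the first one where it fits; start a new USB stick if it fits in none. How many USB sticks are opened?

3

  24 → USB stick 1 (new)  [load 24/30]
  5 → USB stick 1  [load 29/30]
  6 → USB stick 2 (new)  [load 6/30]
  23 → USB stick 2  [load 29/30]
  14 → USB stick 3 (new)  [load 14/30]
  11 → USB stick 3  [load 25/30]
3 USB sticks opened.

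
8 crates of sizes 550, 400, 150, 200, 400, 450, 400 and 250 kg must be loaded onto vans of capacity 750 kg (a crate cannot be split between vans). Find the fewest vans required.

5

Total = 550 + 450 + 400 + 400 + 400 + 250 + 200 + 150 = 2800 kg.
Lower bound: ⌈2800/750⌉ = 4 vans.
Also, 5 crates each exceed 375 kg, and no two of those can share a van, so at least 5 vans are needed.
A packing using 5 vans:
  van 1: 550 + 200 = 750
  van 2: 450 + 250 = 700
  van 3: 400 + 150 = 550
  van 4: 400 = 400
  van 5: 400 = 400
This matches the lower bound, so 5 is optimal.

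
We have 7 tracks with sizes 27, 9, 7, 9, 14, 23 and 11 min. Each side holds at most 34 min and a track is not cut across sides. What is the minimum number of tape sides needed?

3

Total = 27 + 23 + 14 + 11 + 9 + 9 + 7 = 100 min.
Lower bound: ⌈100/34⌉ = 3 tape sides.
A packing using 3 tape sides:
  side 1: 27 + 7 = 34
  side 2: 23 + 11 = 34
  side 3: 14 + 9 + 9 = 32
This matches the lower bound, so 3 is optimal.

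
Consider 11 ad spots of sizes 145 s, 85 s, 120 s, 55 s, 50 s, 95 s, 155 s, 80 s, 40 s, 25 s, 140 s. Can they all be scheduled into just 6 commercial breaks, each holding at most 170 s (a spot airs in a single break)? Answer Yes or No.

No

Total = 990 s; ⌈990/170⌉ = 6.
The bound of 6 does not rule out 6, but exhaustive search shows no assignment into 6 commercial breaks of capacity 170 s exists — the minimum is 7.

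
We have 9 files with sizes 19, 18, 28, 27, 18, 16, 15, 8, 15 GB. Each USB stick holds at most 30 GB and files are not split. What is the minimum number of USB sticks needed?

Total = 28 + 27 + 19 + 18 + 18 + 16 + 15 + 15 + 8 = 164 GB.
Lower bound: ⌈164/30⌉ = 6 USB sticks.
A packing using 7 USB sticks:
  USB stick 1: 28 = 28
  USB stick 2: 27 = 27
  USB stick 3: 19 + 8 = 27
  USB stick 4: 18 = 18
  USB stick 5: 18 = 18
  USB stick 6: 16 = 16
  USB stick 7: 15 + 15 = 30
No arrangement into 6 USB sticks stays within capacity, so 7 is optimal.

7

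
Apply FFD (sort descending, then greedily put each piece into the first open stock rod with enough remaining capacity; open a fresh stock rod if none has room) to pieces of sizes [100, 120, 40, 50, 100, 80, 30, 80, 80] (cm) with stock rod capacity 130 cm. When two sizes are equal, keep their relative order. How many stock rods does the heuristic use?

Sorted descending: 120, 100, 100, 80, 80, 80, 50, 40, 30.
  120 → stock rod 1 (new)  [load 120/130]
  100 → stock rod 2 (new)  [load 100/130]
  100 → stock rod 3 (new)  [load 100/130]
  80 → stock rod 4 (new)  [load 80/130]
  80 → stock rod 5 (new)  [load 80/130]
  80 → stock rod 6 (new)  [load 80/130]
  50 → stock rod 4  [load 130/130]
  40 → stock rod 5  [load 120/130]
  30 → stock rod 2  [load 130/130]
6 stock rods opened.

6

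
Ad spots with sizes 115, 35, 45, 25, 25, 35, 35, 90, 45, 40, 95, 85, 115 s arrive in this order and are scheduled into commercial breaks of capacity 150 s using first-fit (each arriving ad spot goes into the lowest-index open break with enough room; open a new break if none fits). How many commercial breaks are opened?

  115 → break 1 (new)  [load 115/150]
  35 → break 1  [load 150/150]
  45 → break 2 (new)  [load 45/150]
  25 → break 2  [load 70/150]
  25 → break 2  [load 95/150]
  35 → break 2  [load 130/150]
  35 → break 3 (new)  [load 35/150]
  90 → break 3  [load 125/150]
  45 → break 4 (new)  [load 45/150]
  40 → break 4  [load 85/150]
  95 → break 5 (new)  [load 95/150]
  85 → break 6 (new)  [load 85/150]
  115 → break 7 (new)  [load 115/150]
7 commercial breaks opened.

7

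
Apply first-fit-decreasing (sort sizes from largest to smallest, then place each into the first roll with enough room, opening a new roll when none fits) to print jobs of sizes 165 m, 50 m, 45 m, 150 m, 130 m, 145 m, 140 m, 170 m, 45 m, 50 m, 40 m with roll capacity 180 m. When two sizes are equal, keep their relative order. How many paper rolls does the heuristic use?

7

Sorted descending: 170, 165, 150, 145, 140, 130, 50, 50, 45, 45, 40.
  170 → roll 1 (new)  [load 170/180]
  165 → roll 2 (new)  [load 165/180]
  150 → roll 3 (new)  [load 150/180]
  145 → roll 4 (new)  [load 145/180]
  140 → roll 5 (new)  [load 140/180]
  130 → roll 6 (new)  [load 130/180]
  50 → roll 6  [load 180/180]
  50 → roll 7 (new)  [load 50/180]
  45 → roll 7  [load 95/180]
  45 → roll 7  [load 140/180]
  40 → roll 5  [load 180/180]
7 paper rolls opened.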